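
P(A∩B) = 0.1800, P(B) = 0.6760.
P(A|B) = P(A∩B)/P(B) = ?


P(A|B) = 0.1800/0.6760 = 0.2663

P(A|B) = 0.2663


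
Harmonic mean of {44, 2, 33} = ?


Sum of reciprocals = 1/44 + 1/2 + 1/33 = 0.553030
HM = 3/0.553030 = 5.4247

HM = 5.4247


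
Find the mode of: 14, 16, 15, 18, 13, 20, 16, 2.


Frequencies: 2:1, 13:1, 14:1, 15:1, 16:2, 18:1, 20:1
Max frequency = 2
Mode = 16

Mode = 16


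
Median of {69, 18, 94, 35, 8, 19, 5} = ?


Sorted: 5, 8, 18, 19, 35, 69, 94
n = 7 (odd)
Middle value = 19

Median = 19


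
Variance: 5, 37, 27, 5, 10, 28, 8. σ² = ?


Mean = 17.1429
Squared deviations: 147.4490, 394.3061, 97.1633, 147.4490, 51.0204, 117.8776, 83.5918
Sum = 1038.8571
Variance = 1038.8571/7 = 148.4082

Variance = 148.4082


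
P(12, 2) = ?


P(12,2) = 12!/10!
= 479001600/3628800
= 132

P(12,2) = 132


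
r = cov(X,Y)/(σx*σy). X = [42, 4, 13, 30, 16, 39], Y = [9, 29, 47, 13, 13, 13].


Mean X = 24.0000, Mean Y = 20.6667
SD X = 13.964240, SD Y = 13.387390
Cov = -127.666667
r = -127.666667/(13.964240*13.387390) = -0.6829

r = -0.6829


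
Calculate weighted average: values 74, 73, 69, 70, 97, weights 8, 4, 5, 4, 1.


Numerator = 74*8 + 73*4 + 69*5 + 70*4 + 97*1 = 1606
Denominator = 8 + 4 + 5 + 4 + 1 = 22
WM = 1606/22 = 73.0000

WM = 73.0000


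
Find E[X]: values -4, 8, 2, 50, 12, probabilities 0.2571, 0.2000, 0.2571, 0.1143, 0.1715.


E[X] = -4*0.2571 + 8*0.2000 + 2*0.2571 + 50*0.1143 + 12*0.1715
= -1.0284 + 1.6000 + 0.5142 + 5.7150 + 2.0580
= 8.8588

E[X] = 8.8588


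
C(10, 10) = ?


C(10,10) = 10!/(10! × 0!)
= 3628800/(3628800 × 1)
= 1

C(10,10) = 1


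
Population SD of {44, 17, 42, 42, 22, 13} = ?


Mean = 30.0000
Variance = 167.6667
SD = sqrt(167.6667) = 12.9486

SD = 12.9486


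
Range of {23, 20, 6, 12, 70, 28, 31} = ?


Max = 70, Min = 6
Range = 70 - 6 = 64

Range = 64


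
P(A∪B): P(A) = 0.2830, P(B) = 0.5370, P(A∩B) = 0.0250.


P(A∪B) = 0.2830 + 0.5370 - 0.0250
= 0.8200 - 0.0250
= 0.7950

P(A∪B) = 0.7950


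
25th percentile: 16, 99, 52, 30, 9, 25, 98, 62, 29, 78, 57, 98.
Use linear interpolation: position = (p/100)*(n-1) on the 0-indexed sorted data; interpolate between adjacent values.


Sorted: 9, 16, 25, 29, 30, 52, 57, 62, 78, 98, 98, 99
n = 12
Index = 25/100 * 11 = 2.7500
Lower = data[2] = 25, Upper = data[3] = 29
P25 = 25 + 0.7500*(4) = 28.0000

P25 = 28.0000


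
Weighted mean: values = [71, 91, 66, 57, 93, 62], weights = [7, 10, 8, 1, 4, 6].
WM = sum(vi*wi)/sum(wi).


Numerator = 71*7 + 91*10 + 66*8 + 57*1 + 93*4 + 62*6 = 2736
Denominator = 7 + 10 + 8 + 1 + 4 + 6 = 36
WM = 2736/36 = 76.0000

WM = 76.0000


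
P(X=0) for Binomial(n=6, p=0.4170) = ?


C(6,0) = 1
p^0 = 1.000000
(1-p)^6 = 0.039266
P = 1 * 1.000000 * 0.039266 = 0.0393

P(X=0) = 0.0393


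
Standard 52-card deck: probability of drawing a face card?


12 face cards in 52 cards
P = 12/52 = 0.2308

P = 0.2308


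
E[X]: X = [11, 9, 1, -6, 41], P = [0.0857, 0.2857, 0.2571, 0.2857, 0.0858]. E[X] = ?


E[X] = 11*0.0857 + 9*0.2857 + 1*0.2571 - 6*0.2857 + 41*0.0858
= 0.9427 + 2.5713 + 0.2571 - 1.7142 + 3.5178
= 5.5747

E[X] = 5.5747


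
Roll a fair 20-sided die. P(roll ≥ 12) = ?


Favorable outcomes (roll ≥ 12): 9
Total outcomes = 20
P = 9/20 = 0.4500

P = 0.4500


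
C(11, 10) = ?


C(11,10) = 11!/(10! × 1!)
= 39916800/(3628800 × 1)
= 11

C(11,10) = 11


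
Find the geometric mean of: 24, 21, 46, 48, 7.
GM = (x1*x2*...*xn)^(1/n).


Product = 24 × 21 × 46 × 48 × 7 = 7789824
GM = 7789824^(1/5) = 23.8949

GM = 23.8949


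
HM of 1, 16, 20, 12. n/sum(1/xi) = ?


Sum of reciprocals = 1/1 + 1/16 + 1/20 + 1/12 = 1.195833
HM = 4/1.195833 = 3.3449

HM = 3.3449


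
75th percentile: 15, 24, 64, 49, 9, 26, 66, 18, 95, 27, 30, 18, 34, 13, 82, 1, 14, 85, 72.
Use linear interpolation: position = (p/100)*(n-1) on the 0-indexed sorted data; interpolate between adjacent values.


Sorted: 1, 9, 13, 14, 15, 18, 18, 24, 26, 27, 30, 34, 49, 64, 66, 72, 82, 85, 95
n = 19
Index = 75/100 * 18 = 13.5000
Lower = data[13] = 64, Upper = data[14] = 66
P75 = 64 + 0.5000*(2) = 65.0000

P75 = 65.0000


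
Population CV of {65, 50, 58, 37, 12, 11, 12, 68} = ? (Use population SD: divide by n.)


Mean = 39.1250
SD = 23.0350
CV = (23.0350/39.1250)*100 = 58.8753%

CV = 58.8753%


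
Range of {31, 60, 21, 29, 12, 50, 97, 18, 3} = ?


Max = 97, Min = 3
Range = 97 - 3 = 94

Range = 94


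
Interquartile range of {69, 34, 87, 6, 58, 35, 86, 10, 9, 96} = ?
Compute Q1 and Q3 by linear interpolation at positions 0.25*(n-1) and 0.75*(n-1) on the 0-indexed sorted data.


Sorted: 6, 9, 10, 34, 35, 58, 69, 86, 87, 96
Q1 (25th %ile) = 16.0000
Q3 (75th %ile) = 81.7500
IQR = 81.7500 - 16.0000 = 65.7500

IQR = 65.7500


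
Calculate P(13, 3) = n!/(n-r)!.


P(13,3) = 13!/10!
= 6227020800/3628800
= 1716

P(13,3) = 1716


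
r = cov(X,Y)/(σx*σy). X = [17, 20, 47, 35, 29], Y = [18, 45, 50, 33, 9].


Mean X = 29.6000, Mean Y = 31.0000
SD X = 10.800000, SD Y = 15.582041
Cov = 76.800000
r = 76.800000/(10.800000*15.582041) = 0.4564

r = 0.4564


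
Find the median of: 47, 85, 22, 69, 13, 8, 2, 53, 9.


Sorted: 2, 8, 9, 13, 22, 47, 53, 69, 85
n = 9 (odd)
Middle value = 22

Median = 22


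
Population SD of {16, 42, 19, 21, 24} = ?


Mean = 24.4000
Variance = 84.2400
SD = sqrt(84.2400) = 9.1782

SD = 9.1782


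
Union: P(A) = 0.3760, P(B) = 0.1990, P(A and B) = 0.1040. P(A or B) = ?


P(A∪B) = 0.3760 + 0.1990 - 0.1040
= 0.5750 - 0.1040
= 0.4710

P(A∪B) = 0.4710


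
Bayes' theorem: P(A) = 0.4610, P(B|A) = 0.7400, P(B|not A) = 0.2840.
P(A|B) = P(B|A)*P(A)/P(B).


P(B) = P(B|A)*P(A) + P(B|A')*P(A')
= 0.7400*0.4610 + 0.2840*0.5390
= 0.341140 + 0.153076 = 0.494216
P(A|B) = 0.341140/0.494216 = 0.6903

P(A|B) = 0.6903


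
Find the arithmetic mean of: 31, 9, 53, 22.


Sum = 31 + 9 + 53 + 22 = 115
n = 4
Mean = 115/4 = 28.7500

Mean = 28.7500


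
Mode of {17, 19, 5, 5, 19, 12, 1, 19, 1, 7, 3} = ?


Frequencies: 1:2, 3:1, 5:2, 7:1, 12:1, 17:1, 19:3
Max frequency = 3
Mode = 19

Mode = 19


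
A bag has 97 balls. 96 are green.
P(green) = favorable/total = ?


P = 96/97 = 0.9897

P = 0.9897


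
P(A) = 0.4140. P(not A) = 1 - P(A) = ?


P(not A) = 1 - 0.4140 = 0.5860

P(not A) = 0.5860


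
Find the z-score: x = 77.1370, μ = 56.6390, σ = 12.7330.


z = (77.1370 - 56.6390)/12.7330
= 20.4980/12.7330
= 1.6098

z = 1.6098


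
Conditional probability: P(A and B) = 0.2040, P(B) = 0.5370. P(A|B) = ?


P(A|B) = 0.2040/0.5370 = 0.3799

P(A|B) = 0.3799


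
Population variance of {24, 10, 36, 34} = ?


Mean = 26.0000
Squared deviations: 4.0000, 256.0000, 100.0000, 64.0000
Sum = 424.0000
Variance = 424.0000/4 = 106.0000

Variance = 106.0000


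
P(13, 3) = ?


P(13,3) = 13!/10!
= 6227020800/3628800
= 1716

P(13,3) = 1716


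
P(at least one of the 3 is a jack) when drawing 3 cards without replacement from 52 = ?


P(at least one) = 1 - P(none)
P(none) = (48/52) × (47/51) × (46/50) = 0.782624
P(at least one) = 1 - 0.782624 = 0.2174

P = 0.2174


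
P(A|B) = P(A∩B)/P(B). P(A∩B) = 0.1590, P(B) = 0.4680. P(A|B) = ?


P(A|B) = 0.1590/0.4680 = 0.3397

P(A|B) = 0.3397


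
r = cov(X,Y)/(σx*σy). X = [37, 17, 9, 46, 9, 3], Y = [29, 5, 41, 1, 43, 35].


Mean X = 20.1667, Mean Y = 25.6667
SD X = 15.836842, SD Y = 16.679995
Cov = -173.444444
r = -173.444444/(15.836842*16.679995) = -0.6566

r = -0.6566


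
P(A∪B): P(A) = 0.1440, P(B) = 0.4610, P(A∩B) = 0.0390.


P(A∪B) = 0.1440 + 0.4610 - 0.0390
= 0.6050 - 0.0390
= 0.5660

P(A∪B) = 0.5660


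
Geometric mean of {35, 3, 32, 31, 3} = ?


Product = 35 × 3 × 32 × 31 × 3 = 312480
GM = 312480^(1/5) = 12.5593

GM = 12.5593


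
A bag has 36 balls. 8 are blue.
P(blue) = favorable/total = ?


P = 8/36 = 0.2222

P = 0.2222


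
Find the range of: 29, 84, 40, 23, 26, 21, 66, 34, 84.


Max = 84, Min = 21
Range = 84 - 21 = 63

Range = 63


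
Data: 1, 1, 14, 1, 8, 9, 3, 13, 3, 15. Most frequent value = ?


Frequencies: 1:3, 3:2, 8:1, 9:1, 13:1, 14:1, 15:1
Max frequency = 3
Mode = 1

Mode = 1


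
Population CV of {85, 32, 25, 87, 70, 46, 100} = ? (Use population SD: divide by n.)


Mean = 63.5714
SD = 27.1759
CV = (27.1759/63.5714)*100 = 42.7486%

CV = 42.7486%


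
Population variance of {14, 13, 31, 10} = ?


Mean = 17.0000
Squared deviations: 9.0000, 16.0000, 196.0000, 49.0000
Sum = 270.0000
Variance = 270.0000/4 = 67.5000

Variance = 67.5000


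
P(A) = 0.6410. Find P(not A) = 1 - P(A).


P(not A) = 1 - 0.6410 = 0.3590

P(not A) = 0.3590


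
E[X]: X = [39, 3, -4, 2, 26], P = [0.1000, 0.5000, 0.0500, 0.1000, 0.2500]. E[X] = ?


E[X] = 39*0.1000 + 3*0.5000 - 4*0.0500 + 2*0.1000 + 26*0.2500
= 3.9000 + 1.5000 - 0.2000 + 0.2000 + 6.5000
= 11.9000

E[X] = 11.9000


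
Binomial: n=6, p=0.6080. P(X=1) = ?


C(6,1) = 6
p^1 = 0.608000
(1-p)^5 = 0.009256
P = 6 * 0.608000 * 0.009256 = 0.0338

P(X=1) = 0.0338


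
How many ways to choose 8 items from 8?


C(8,8) = 8!/(8! × 0!)
= 40320/(40320 × 1)
= 1

C(8,8) = 1


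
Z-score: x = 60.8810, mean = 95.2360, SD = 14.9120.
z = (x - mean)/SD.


z = (60.8810 - 95.2360)/14.9120
= -34.3550/14.9120
= -2.3038

z = -2.3038


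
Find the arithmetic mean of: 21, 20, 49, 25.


Sum = 21 + 20 + 49 + 25 = 115
n = 4
Mean = 115/4 = 28.7500

Mean = 28.7500


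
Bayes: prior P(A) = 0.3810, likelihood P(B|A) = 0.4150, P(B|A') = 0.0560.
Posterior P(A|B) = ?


P(B) = P(B|A)*P(A) + P(B|A')*P(A')
= 0.4150*0.3810 + 0.0560*0.6190
= 0.158115 + 0.034664 = 0.192779
P(A|B) = 0.158115/0.192779 = 0.8202

P(A|B) = 0.8202


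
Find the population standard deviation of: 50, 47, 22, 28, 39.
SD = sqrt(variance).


Mean = 37.2000
Variance = 115.7600
SD = sqrt(115.7600) = 10.7592

SD = 10.7592


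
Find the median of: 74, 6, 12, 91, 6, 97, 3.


Sorted: 3, 6, 6, 12, 74, 91, 97
n = 7 (odd)
Middle value = 12

Median = 12


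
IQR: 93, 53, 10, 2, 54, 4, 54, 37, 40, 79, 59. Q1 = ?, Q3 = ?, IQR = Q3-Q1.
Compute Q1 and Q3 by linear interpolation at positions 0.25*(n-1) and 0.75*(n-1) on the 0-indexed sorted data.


Sorted: 2, 4, 10, 37, 40, 53, 54, 54, 59, 79, 93
Q1 (25th %ile) = 23.5000
Q3 (75th %ile) = 56.5000
IQR = 56.5000 - 23.5000 = 33.0000

IQR = 33.0000


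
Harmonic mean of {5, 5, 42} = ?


Sum of reciprocals = 1/5 + 1/5 + 1/42 = 0.423810
HM = 3/0.423810 = 7.0787

HM = 7.0787


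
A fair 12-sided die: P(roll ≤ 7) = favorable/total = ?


Favorable outcomes (roll ≤ 7): 7
Total outcomes = 12
P = 7/12 = 0.5833

P = 0.5833


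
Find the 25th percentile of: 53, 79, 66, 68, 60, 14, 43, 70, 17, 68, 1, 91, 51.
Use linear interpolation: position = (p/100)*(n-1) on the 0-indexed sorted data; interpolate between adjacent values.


Sorted: 1, 14, 17, 43, 51, 53, 60, 66, 68, 68, 70, 79, 91
n = 13
Index = 25/100 * 12 = 3.0000
Lower = data[3] = 43, Upper = data[4] = 51
P25 = 43 + 0*(8) = 43.0000

P25 = 43.0000


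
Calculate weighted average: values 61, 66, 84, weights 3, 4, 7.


Numerator = 61*3 + 66*4 + 84*7 = 1035
Denominator = 3 + 4 + 7 = 14
WM = 1035/14 = 73.9286

WM = 73.9286


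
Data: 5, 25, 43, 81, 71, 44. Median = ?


Sorted: 5, 25, 43, 44, 71, 81
n = 6 (even)
Middle values: 43 and 44
Median = (43+44)/2 = 43.5000

Median = 43.5000


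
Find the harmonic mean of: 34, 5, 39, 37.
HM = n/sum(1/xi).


Sum of reciprocals = 1/34 + 1/5 + 1/39 + 1/37 = 0.282080
HM = 4/0.282080 = 14.1804

HM = 14.1804


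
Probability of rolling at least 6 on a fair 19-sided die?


Favorable outcomes (roll ≥ 6): 14
Total outcomes = 19
P = 14/19 = 0.7368

P = 0.7368


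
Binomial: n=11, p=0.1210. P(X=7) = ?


C(11,7) = 330
p^7 = 3.797498e-07
(1-p)^4 = 0.596974
P = 330 * 3.797498e-07 * 0.596974 = 7.4811e-05

P(X=7) = 7.4811e-05


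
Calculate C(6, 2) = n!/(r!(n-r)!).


C(6,2) = 6!/(2! × 4!)
= 720/(2 × 24)
= 15

C(6,2) = 15


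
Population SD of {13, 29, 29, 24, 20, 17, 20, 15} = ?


Mean = 20.8750
Variance = 31.8594
SD = sqrt(31.8594) = 5.6444

SD = 5.6444


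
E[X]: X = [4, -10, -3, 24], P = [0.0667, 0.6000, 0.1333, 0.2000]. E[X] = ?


E[X] = 4*0.0667 - 10*0.6000 - 3*0.1333 + 24*0.2000
= 0.2668 - 6.0000 - 0.3999 + 4.8000
= -1.3331

E[X] = -1.3331


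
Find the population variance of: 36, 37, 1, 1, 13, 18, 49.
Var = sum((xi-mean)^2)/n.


Mean = 22.1429
Squared deviations: 192.0204, 220.7347, 447.0204, 447.0204, 83.5918, 17.1633, 721.3061
Sum = 2128.8571
Variance = 2128.8571/7 = 304.1224

Variance = 304.1224


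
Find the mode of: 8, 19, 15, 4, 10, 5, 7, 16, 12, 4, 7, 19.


Frequencies: 4:2, 5:1, 7:2, 8:1, 10:1, 12:1, 15:1, 16:1, 19:2
Max frequency = 2
Mode = 4, 7, 19

Mode = 4, 7, 19


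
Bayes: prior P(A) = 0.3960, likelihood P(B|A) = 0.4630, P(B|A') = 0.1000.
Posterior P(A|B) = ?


P(B) = P(B|A)*P(A) + P(B|A')*P(A')
= 0.4630*0.3960 + 0.1000*0.6040
= 0.183348 + 0.060400 = 0.243748
P(A|B) = 0.183348/0.243748 = 0.7522

P(A|B) = 0.7522


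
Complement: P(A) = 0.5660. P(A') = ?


P(not A) = 1 - 0.5660 = 0.4340

P(not A) = 0.4340


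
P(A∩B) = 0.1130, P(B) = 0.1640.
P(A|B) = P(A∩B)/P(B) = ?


P(A|B) = 0.1130/0.1640 = 0.6890

P(A|B) = 0.6890


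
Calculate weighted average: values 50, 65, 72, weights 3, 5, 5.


Numerator = 50*3 + 65*5 + 72*5 = 835
Denominator = 3 + 5 + 5 = 13
WM = 835/13 = 64.2308

WM = 64.2308


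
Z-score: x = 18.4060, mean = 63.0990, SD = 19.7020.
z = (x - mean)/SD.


z = (18.4060 - 63.0990)/19.7020
= -44.6930/19.7020
= -2.2684

z = -2.2684


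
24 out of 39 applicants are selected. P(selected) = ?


P = 24/39 = 0.6154

P = 0.6154


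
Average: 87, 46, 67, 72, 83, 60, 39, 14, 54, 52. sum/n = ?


Sum = 87 + 46 + 67 + 72 + 83 + 60 + 39 + 14 + 54 + 52 = 574
n = 10
Mean = 574/10 = 57.4000

Mean = 57.4000


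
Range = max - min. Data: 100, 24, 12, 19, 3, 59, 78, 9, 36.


Max = 100, Min = 3
Range = 100 - 3 = 97

Range = 97


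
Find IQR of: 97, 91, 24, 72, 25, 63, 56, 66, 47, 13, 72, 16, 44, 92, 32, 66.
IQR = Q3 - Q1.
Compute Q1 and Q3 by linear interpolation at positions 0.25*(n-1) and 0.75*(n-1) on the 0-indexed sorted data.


Sorted: 13, 16, 24, 25, 32, 44, 47, 56, 63, 66, 66, 72, 72, 91, 92, 97
Q1 (25th %ile) = 30.2500
Q3 (75th %ile) = 72.0000
IQR = 72.0000 - 30.2500 = 41.7500

IQR = 41.7500


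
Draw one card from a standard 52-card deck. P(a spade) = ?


13 spades in 52 cards
P = 13/52 = 0.2500

P = 0.2500


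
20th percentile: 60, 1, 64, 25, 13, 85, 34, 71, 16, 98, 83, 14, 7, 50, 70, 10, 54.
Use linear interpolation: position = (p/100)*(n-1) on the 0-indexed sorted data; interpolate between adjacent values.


Sorted: 1, 7, 10, 13, 14, 16, 25, 34, 50, 54, 60, 64, 70, 71, 83, 85, 98
n = 17
Index = 20/100 * 16 = 3.2000
Lower = data[3] = 13, Upper = data[4] = 14
P20 = 13 + 0.2000*(1) = 13.2000

P20 = 13.2000


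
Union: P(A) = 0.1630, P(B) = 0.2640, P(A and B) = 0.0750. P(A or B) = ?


P(A∪B) = 0.1630 + 0.2640 - 0.0750
= 0.4270 - 0.0750
= 0.3520

P(A∪B) = 0.3520


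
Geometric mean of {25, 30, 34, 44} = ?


Product = 25 × 30 × 34 × 44 = 1122000
GM = 1122000^(1/4) = 32.5460

GM = 32.5460


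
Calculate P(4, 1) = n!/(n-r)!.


P(4,1) = 4!/3!
= 24/6
= 4

P(4,1) = 4


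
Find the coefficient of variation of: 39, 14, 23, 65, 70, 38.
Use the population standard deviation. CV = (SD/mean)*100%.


Mean = 41.5000
SD = 20.3367
CV = (20.3367/41.5000)*100 = 49.0042%

CV = 49.0042%


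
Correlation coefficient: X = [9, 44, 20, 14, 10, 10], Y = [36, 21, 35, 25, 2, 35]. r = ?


Mean X = 17.8333, Mean Y = 25.6667
SD X = 12.280291, SD Y = 11.995369
Cov = -13.055556
r = -13.055556/(12.280291*11.995369) = -0.0886

r = -0.0886


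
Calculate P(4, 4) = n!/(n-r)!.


P(4,4) = 4!/0!
= 24/1
= 24

P(4,4) = 24


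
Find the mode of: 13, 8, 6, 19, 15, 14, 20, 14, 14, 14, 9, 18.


Frequencies: 6:1, 8:1, 9:1, 13:1, 14:4, 15:1, 18:1, 19:1, 20:1
Max frequency = 4
Mode = 14

Mode = 14


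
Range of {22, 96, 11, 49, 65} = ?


Max = 96, Min = 11
Range = 96 - 11 = 85

Range = 85


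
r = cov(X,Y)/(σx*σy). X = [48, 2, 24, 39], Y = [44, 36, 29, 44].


Mean X = 28.2500, Mean Y = 38.2500
SD X = 17.412280, SD Y = 6.259992
Cov = 68.437500
r = 68.437500/(17.412280*6.259992) = 0.6279

r = 0.6279


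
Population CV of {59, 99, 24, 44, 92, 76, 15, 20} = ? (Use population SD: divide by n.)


Mean = 53.6250
SD = 30.9311
CV = (30.9311/53.6250)*100 = 57.6804%

CV = 57.6804%


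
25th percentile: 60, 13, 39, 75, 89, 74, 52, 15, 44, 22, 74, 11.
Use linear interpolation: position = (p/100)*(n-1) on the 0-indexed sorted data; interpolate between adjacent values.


Sorted: 11, 13, 15, 22, 39, 44, 52, 60, 74, 74, 75, 89
n = 12
Index = 25/100 * 11 = 2.7500
Lower = data[2] = 15, Upper = data[3] = 22
P25 = 15 + 0.7500*(7) = 20.2500

P25 = 20.2500


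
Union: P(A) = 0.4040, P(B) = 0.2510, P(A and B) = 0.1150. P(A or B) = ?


P(A∪B) = 0.4040 + 0.2510 - 0.1150
= 0.6550 - 0.1150
= 0.5400

P(A∪B) = 0.5400


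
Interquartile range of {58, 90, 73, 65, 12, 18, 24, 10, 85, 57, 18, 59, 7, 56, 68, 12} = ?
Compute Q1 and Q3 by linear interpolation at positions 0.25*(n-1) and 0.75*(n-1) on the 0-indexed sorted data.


Sorted: 7, 10, 12, 12, 18, 18, 24, 56, 57, 58, 59, 65, 68, 73, 85, 90
Q1 (25th %ile) = 16.5000
Q3 (75th %ile) = 65.7500
IQR = 65.7500 - 16.5000 = 49.2500

IQR = 49.2500


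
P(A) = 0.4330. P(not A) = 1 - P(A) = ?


P(not A) = 1 - 0.4330 = 0.5670

P(not A) = 0.5670


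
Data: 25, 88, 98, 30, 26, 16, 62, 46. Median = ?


Sorted: 16, 25, 26, 30, 46, 62, 88, 98
n = 8 (even)
Middle values: 30 and 46
Median = (30+46)/2 = 38.0000

Median = 38.0000


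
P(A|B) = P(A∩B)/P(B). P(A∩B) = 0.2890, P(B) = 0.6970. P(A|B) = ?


P(A|B) = 0.2890/0.6970 = 0.4146

P(A|B) = 0.4146


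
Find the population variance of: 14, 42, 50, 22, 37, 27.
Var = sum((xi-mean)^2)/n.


Mean = 32.0000
Squared deviations: 324.0000, 100.0000, 324.0000, 100.0000, 25.0000, 25.0000
Sum = 898.0000
Variance = 898.0000/6 = 149.6667

Variance = 149.6667


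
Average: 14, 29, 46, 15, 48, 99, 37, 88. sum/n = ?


Sum = 14 + 29 + 46 + 15 + 48 + 99 + 37 + 88 = 376
n = 8
Mean = 376/8 = 47.0000

Mean = 47.0000


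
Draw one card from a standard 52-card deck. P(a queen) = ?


4 queens in 52 cards
P = 4/52 = 0.0769

P = 0.0769


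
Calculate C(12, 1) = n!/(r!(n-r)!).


C(12,1) = 12!/(1! × 11!)
= 479001600/(1 × 39916800)
= 12

C(12,1) = 12


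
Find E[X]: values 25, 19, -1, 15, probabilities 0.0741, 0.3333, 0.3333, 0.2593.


E[X] = 25*0.0741 + 19*0.3333 - 1*0.3333 + 15*0.2593
= 1.8525 + 6.3327 - 0.3333 + 3.8895
= 11.7414

E[X] = 11.7414


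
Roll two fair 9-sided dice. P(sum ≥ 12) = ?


Total outcomes = 9×9 = 81
Favorable (sum ≥ 12): 28
P = 28/81 = 0.3457

P = 0.3457


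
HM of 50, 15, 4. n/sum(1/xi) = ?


Sum of reciprocals = 1/50 + 1/15 + 1/4 = 0.336667
HM = 3/0.336667 = 8.9109

HM = 8.9109


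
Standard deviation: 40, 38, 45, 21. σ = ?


Mean = 36.0000
Variance = 81.5000
SD = sqrt(81.5000) = 9.0277

SD = 9.0277


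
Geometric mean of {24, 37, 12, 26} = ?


Product = 24 × 37 × 12 × 26 = 277056
GM = 277056^(1/4) = 22.9426

GM = 22.9426


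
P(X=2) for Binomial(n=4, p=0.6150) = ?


C(4,2) = 6
p^2 = 0.378225
(1-p)^2 = 0.148225
P = 6 * 0.378225 * 0.148225 = 0.3364

P(X=2) = 0.3364


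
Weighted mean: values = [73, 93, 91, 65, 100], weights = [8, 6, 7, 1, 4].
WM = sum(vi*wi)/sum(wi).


Numerator = 73*8 + 93*6 + 91*7 + 65*1 + 100*4 = 2244
Denominator = 8 + 6 + 7 + 1 + 4 = 26
WM = 2244/26 = 86.3077

WM = 86.3077


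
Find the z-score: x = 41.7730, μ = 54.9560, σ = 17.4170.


z = (41.7730 - 54.9560)/17.4170
= -13.1830/17.4170
= -0.7569

z = -0.7569


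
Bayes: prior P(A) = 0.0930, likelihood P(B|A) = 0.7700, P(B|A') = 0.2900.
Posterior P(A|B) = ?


P(B) = P(B|A)*P(A) + P(B|A')*P(A')
= 0.7700*0.0930 + 0.2900*0.9070
= 0.071610 + 0.263030 = 0.334640
P(A|B) = 0.071610/0.334640 = 0.2140

P(A|B) = 0.2140


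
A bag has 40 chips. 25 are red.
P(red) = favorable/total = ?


P = 25/40 = 0.6250

P = 0.6250


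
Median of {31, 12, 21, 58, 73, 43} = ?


Sorted: 12, 21, 31, 43, 58, 73
n = 6 (even)
Middle values: 31 and 43
Median = (31+43)/2 = 37.0000

Median = 37.0000


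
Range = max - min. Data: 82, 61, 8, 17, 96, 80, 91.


Max = 96, Min = 8
Range = 96 - 8 = 88

Range = 88


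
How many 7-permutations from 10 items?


P(10,7) = 10!/3!
= 3628800/6
= 604800

P(10,7) = 604800


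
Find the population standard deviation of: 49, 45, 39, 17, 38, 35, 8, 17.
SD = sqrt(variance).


Mean = 31.0000
Variance = 196.2500
SD = sqrt(196.2500) = 14.0089

SD = 14.0089


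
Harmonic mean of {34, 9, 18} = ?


Sum of reciprocals = 1/34 + 1/9 + 1/18 = 0.196078
HM = 3/0.196078 = 15.3000

HM = 15.3000


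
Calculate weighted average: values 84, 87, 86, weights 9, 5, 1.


Numerator = 84*9 + 87*5 + 86*1 = 1277
Denominator = 9 + 5 + 1 = 15
WM = 1277/15 = 85.1333

WM = 85.1333


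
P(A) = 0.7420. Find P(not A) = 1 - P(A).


P(not A) = 1 - 0.7420 = 0.2580

P(not A) = 0.2580


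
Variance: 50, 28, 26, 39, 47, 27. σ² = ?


Mean = 36.1667
Squared deviations: 191.3611, 66.6944, 103.3611, 8.0278, 117.3611, 84.0278
Sum = 570.8333
Variance = 570.8333/6 = 95.1389

Variance = 95.1389


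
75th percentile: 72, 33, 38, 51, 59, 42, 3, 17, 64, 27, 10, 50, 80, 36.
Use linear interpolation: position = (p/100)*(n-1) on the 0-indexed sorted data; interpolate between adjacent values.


Sorted: 3, 10, 17, 27, 33, 36, 38, 42, 50, 51, 59, 64, 72, 80
n = 14
Index = 75/100 * 13 = 9.7500
Lower = data[9] = 51, Upper = data[10] = 59
P75 = 51 + 0.7500*(8) = 57.0000

P75 = 57.0000


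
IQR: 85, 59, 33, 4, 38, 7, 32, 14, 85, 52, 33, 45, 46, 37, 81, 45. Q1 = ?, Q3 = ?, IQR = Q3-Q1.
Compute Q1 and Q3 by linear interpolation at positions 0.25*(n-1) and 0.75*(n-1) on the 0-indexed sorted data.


Sorted: 4, 7, 14, 32, 33, 33, 37, 38, 45, 45, 46, 52, 59, 81, 85, 85
Q1 (25th %ile) = 32.7500
Q3 (75th %ile) = 53.7500
IQR = 53.7500 - 32.7500 = 21.0000

IQR = 21.0000


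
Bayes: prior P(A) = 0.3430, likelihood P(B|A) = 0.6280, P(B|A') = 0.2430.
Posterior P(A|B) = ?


P(B) = P(B|A)*P(A) + P(B|A')*P(A')
= 0.6280*0.3430 + 0.2430*0.6570
= 0.215404 + 0.159651 = 0.375055
P(A|B) = 0.215404/0.375055 = 0.5743

P(A|B) = 0.5743


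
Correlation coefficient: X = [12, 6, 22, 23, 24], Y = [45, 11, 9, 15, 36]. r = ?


Mean X = 17.4000, Mean Y = 23.2000
SD X = 7.144228, SD Y = 14.538225
Cov = -1.080000
r = -1.080000/(7.144228*14.538225) = -0.0104

r = -0.0104


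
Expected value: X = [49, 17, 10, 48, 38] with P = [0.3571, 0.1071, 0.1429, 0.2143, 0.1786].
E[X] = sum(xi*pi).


E[X] = 49*0.3571 + 17*0.1071 + 10*0.1429 + 48*0.2143 + 38*0.1786
= 17.4979 + 1.8207 + 1.4290 + 10.2864 + 6.7868
= 37.8208

E[X] = 37.8208


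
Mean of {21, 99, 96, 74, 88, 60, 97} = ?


Sum = 21 + 99 + 96 + 74 + 88 + 60 + 97 = 535
n = 7
Mean = 535/7 = 76.4286

Mean = 76.4286


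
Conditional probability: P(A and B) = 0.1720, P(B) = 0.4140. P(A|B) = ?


P(A|B) = 0.1720/0.4140 = 0.4155

P(A|B) = 0.4155


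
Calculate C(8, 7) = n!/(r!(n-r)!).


C(8,7) = 8!/(7! × 1!)
= 40320/(5040 × 1)
= 8

C(8,7) = 8


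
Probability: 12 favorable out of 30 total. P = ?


P = 12/30 = 0.4000

P = 0.4000


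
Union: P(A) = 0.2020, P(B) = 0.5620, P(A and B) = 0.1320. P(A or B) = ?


P(A∪B) = 0.2020 + 0.5620 - 0.1320
= 0.7640 - 0.1320
= 0.6320

P(A∪B) = 0.6320


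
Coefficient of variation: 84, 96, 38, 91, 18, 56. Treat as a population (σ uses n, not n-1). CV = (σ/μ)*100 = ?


Mean = 63.8333
SD = 28.8930
CV = (28.8930/63.8333)*100 = 45.2632%

CV = 45.2632%


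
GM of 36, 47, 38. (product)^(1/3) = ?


Product = 36 × 47 × 38 = 64296
GM = 64296^(1/3) = 40.0616

GM = 40.0616


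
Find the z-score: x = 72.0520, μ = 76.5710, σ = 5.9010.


z = (72.0520 - 76.5710)/5.9010
= -4.5190/5.9010
= -0.7658

z = -0.7658


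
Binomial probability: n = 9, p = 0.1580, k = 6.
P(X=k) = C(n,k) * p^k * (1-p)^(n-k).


C(9,6) = 84
p^6 = 1.555760e-05
(1-p)^3 = 0.596948
P = 84 * 1.555760e-05 * 0.596948 = 0.0008

P(X=6) = 0.0008


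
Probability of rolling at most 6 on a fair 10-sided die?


Favorable outcomes (roll ≤ 6): 6
Total outcomes = 10
P = 6/10 = 0.6000

P = 0.6000


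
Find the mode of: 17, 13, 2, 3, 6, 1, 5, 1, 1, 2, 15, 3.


Frequencies: 1:3, 2:2, 3:2, 5:1, 6:1, 13:1, 15:1, 17:1
Max frequency = 3
Mode = 1

Mode = 1


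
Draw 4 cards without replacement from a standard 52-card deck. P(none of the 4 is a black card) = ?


P(no black cards) = (26/52) × (25/51) × (24/50) × (23/49)
= 0.0552

P = 0.0552


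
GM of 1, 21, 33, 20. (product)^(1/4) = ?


Product = 1 × 21 × 33 × 20 = 13860
GM = 13860^(1/4) = 10.8503

GM = 10.8503


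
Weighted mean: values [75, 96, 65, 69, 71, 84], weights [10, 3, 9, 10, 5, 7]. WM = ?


Numerator = 75*10 + 96*3 + 65*9 + 69*10 + 71*5 + 84*7 = 3256
Denominator = 10 + 3 + 9 + 10 + 5 + 7 = 44
WM = 3256/44 = 74.0000

WM = 74.0000


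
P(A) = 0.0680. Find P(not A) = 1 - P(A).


P(not A) = 1 - 0.0680 = 0.9320

P(not A) = 0.9320


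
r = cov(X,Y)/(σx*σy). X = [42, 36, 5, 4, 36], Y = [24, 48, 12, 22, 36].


Mean X = 24.6000, Mean Y = 28.4000
SD X = 16.560193, SD Y = 12.419340
Cov = 137.360000
r = 137.360000/(16.560193*12.419340) = 0.6679

r = 0.6679


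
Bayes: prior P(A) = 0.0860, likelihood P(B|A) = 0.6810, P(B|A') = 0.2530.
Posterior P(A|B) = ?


P(B) = P(B|A)*P(A) + P(B|A')*P(A')
= 0.6810*0.0860 + 0.2530*0.9140
= 0.058566 + 0.231242 = 0.289808
P(A|B) = 0.058566/0.289808 = 0.2021

P(A|B) = 0.2021


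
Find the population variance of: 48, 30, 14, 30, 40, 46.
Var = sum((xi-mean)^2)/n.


Mean = 34.6667
Squared deviations: 177.7778, 21.7778, 427.1111, 21.7778, 28.4444, 128.4444
Sum = 805.3333
Variance = 805.3333/6 = 134.2222

Variance = 134.2222


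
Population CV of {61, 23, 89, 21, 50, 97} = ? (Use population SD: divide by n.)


Mean = 56.8333
SD = 29.2712
CV = (29.2712/56.8333)*100 = 51.5037%

CV = 51.5037%


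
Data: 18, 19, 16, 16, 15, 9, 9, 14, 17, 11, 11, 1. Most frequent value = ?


Frequencies: 1:1, 9:2, 11:2, 14:1, 15:1, 16:2, 17:1, 18:1, 19:1
Max frequency = 2
Mode = 9, 11, 16

Mode = 9, 11, 16


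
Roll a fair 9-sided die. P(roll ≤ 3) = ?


Favorable outcomes (roll ≤ 3): 3
Total outcomes = 9
P = 3/9 = 0.3333

P = 0.3333


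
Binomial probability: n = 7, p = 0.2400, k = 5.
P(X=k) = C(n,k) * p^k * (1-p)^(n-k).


C(7,5) = 21
p^5 = 0.000796
(1-p)^2 = 0.577600
P = 21 * 0.000796 * 0.577600 = 0.0097

P(X=5) = 0.0097


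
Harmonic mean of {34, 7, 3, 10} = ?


Sum of reciprocals = 1/34 + 1/7 + 1/3 + 1/10 = 0.605602
HM = 4/0.605602 = 6.6050

HM = 6.6050


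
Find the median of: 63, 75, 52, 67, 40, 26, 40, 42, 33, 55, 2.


Sorted: 2, 26, 33, 40, 40, 42, 52, 55, 63, 67, 75
n = 11 (odd)
Middle value = 42

Median = 42


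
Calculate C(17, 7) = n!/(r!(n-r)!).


C(17,7) = 17!/(7! × 10!)
= 355687428096000/(5040 × 3628800)
= 19448

C(17,7) = 19448


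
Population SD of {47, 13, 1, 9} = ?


Mean = 17.5000
Variance = 308.7500
SD = sqrt(308.7500) = 17.5713

SD = 17.5713


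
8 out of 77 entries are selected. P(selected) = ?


P = 8/77 = 0.1039

P = 0.1039


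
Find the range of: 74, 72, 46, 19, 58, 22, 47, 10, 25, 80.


Max = 80, Min = 10
Range = 80 - 10 = 70

Range = 70


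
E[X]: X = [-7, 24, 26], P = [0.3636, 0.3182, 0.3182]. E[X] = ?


E[X] = -7*0.3636 + 24*0.3182 + 26*0.3182
= -2.5452 + 7.6368 + 8.2732
= 13.3648

E[X] = 13.3648


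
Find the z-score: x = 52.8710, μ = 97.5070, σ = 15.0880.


z = (52.8710 - 97.5070)/15.0880
= -44.6360/15.0880
= -2.9584

z = -2.9584


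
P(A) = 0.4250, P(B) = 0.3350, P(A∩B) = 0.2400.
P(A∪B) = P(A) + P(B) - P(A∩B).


P(A∪B) = 0.4250 + 0.3350 - 0.2400
= 0.7600 - 0.2400
= 0.5200

P(A∪B) = 0.5200


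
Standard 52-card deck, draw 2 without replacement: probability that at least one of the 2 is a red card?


P(at least one) = 1 - P(none)
P(none) = (26/52) × (25/51) = 0.245098
P(at least one) = 1 - 0.245098 = 0.7549

P = 0.7549


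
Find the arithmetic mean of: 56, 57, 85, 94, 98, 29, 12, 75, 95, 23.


Sum = 56 + 57 + 85 + 94 + 98 + 29 + 12 + 75 + 95 + 23 = 624
n = 10
Mean = 624/10 = 62.4000

Mean = 62.4000


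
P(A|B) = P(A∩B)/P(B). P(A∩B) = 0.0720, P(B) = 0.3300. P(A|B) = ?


P(A|B) = 0.0720/0.3300 = 0.2182

P(A|B) = 0.2182


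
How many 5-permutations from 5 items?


P(5,5) = 5!/0!
= 120/1
= 120

P(5,5) = 120


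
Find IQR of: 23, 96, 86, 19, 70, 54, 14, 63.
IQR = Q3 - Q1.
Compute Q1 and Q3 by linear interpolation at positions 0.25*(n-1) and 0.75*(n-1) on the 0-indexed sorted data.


Sorted: 14, 19, 23, 54, 63, 70, 86, 96
Q1 (25th %ile) = 22.0000
Q3 (75th %ile) = 74.0000
IQR = 74.0000 - 22.0000 = 52.0000

IQR = 52.0000


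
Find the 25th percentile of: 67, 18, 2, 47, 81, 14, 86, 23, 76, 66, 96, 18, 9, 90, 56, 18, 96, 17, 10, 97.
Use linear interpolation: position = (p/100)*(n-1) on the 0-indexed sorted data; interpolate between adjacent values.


Sorted: 2, 9, 10, 14, 17, 18, 18, 18, 23, 47, 56, 66, 67, 76, 81, 86, 90, 96, 96, 97
n = 20
Index = 25/100 * 19 = 4.7500
Lower = data[4] = 17, Upper = data[5] = 18
P25 = 17 + 0.7500*(1) = 17.7500

P25 = 17.7500


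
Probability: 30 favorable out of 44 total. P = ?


P = 30/44 = 0.6818

P = 0.6818


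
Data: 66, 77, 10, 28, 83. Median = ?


Sorted: 10, 28, 66, 77, 83
n = 5 (odd)
Middle value = 66

Median = 66


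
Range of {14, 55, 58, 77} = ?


Max = 77, Min = 14
Range = 77 - 14 = 63

Range = 63


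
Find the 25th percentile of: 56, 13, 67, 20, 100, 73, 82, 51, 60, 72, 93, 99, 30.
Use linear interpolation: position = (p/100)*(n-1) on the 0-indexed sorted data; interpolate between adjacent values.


Sorted: 13, 20, 30, 51, 56, 60, 67, 72, 73, 82, 93, 99, 100
n = 13
Index = 25/100 * 12 = 3.0000
Lower = data[3] = 51, Upper = data[4] = 56
P25 = 51 + 0*(5) = 51.0000

P25 = 51.0000


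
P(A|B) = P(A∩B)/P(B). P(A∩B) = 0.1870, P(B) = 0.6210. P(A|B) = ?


P(A|B) = 0.1870/0.6210 = 0.3011

P(A|B) = 0.3011


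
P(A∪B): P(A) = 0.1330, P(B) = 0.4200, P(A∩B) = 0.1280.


P(A∪B) = 0.1330 + 0.4200 - 0.1280
= 0.5530 - 0.1280
= 0.4250

P(A∪B) = 0.4250


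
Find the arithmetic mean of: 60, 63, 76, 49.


Sum = 60 + 63 + 76 + 49 = 248
n = 4
Mean = 248/4 = 62.0000

Mean = 62.0000


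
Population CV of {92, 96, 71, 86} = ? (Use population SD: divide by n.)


Mean = 86.2500
SD = 9.4967
CV = (9.4967/86.2500)*100 = 11.0107%

CV = 11.0107%


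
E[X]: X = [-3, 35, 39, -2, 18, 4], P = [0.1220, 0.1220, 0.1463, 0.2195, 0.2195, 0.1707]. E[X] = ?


E[X] = -3*0.1220 + 35*0.1220 + 39*0.1463 - 2*0.2195 + 18*0.2195 + 4*0.1707
= -0.3660 + 4.2700 + 5.7057 - 0.4390 + 3.9510 + 0.6828
= 13.8045

E[X] = 13.8045


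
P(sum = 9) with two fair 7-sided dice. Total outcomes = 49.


Total outcomes = 7×7 = 49
Favorable (sum = 9): 6
P = 6/49 = 0.1224

P = 0.1224


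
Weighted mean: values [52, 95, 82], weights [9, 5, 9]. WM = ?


Numerator = 52*9 + 95*5 + 82*9 = 1681
Denominator = 9 + 5 + 9 = 23
WM = 1681/23 = 73.0870

WM = 73.0870


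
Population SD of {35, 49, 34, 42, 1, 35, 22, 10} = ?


Mean = 28.5000
Variance = 232.2500
SD = sqrt(232.2500) = 15.2398

SD = 15.2398


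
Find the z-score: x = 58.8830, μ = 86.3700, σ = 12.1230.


z = (58.8830 - 86.3700)/12.1230
= -27.4870/12.1230
= -2.2673

z = -2.2673


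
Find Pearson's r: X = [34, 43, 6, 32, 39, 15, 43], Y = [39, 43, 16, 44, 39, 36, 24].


Mean X = 30.2857, Mean Y = 34.4286
SD X = 13.306435, SD Y = 9.693255
Cov = 67.591837
r = 67.591837/(13.306435*9.693255) = 0.5240

r = 0.5240


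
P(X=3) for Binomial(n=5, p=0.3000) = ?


C(5,3) = 10
p^3 = 0.027000
(1-p)^2 = 0.490000
P = 10 * 0.027000 * 0.490000 = 0.1323

P(X=3) = 0.1323


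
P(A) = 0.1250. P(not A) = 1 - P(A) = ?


P(not A) = 1 - 0.1250 = 0.8750

P(not A) = 0.8750


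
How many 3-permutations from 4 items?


P(4,3) = 4!/1!
= 24/1
= 24

P(4,3) = 24


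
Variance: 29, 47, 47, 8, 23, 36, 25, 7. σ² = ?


Mean = 27.7500
Squared deviations: 1.5625, 370.5625, 370.5625, 390.0625, 22.5625, 68.0625, 7.5625, 430.5625
Sum = 1661.5000
Variance = 1661.5000/8 = 207.6875

Variance = 207.6875


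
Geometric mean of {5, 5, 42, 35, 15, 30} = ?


Product = 5 × 5 × 42 × 35 × 15 × 30 = 16537500
GM = 16537500^(1/6) = 15.9617

GM = 15.9617


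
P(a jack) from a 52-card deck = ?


4 jacks in 52 cards
P = 4/52 = 0.0769

P = 0.0769


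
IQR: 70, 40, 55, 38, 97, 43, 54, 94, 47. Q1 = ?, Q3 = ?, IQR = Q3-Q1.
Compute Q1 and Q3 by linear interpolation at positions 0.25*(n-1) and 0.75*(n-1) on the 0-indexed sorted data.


Sorted: 38, 40, 43, 47, 54, 55, 70, 94, 97
Q1 (25th %ile) = 43.0000
Q3 (75th %ile) = 70.0000
IQR = 70.0000 - 43.0000 = 27.0000

IQR = 27.0000


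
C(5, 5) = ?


C(5,5) = 5!/(5! × 0!)
= 120/(120 × 1)
= 1

C(5,5) = 1


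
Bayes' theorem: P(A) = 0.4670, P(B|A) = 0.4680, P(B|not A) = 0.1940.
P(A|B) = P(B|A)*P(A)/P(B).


P(B) = P(B|A)*P(A) + P(B|A')*P(A')
= 0.4680*0.4670 + 0.1940*0.5330
= 0.218556 + 0.103402 = 0.321958
P(A|B) = 0.218556/0.321958 = 0.6788

P(A|B) = 0.6788


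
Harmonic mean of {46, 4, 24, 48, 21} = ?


Sum of reciprocals = 1/46 + 1/4 + 1/24 + 1/48 + 1/21 = 0.381858
HM = 5/0.381858 = 13.0939

HM = 13.0939


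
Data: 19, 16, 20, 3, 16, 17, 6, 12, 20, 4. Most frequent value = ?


Frequencies: 3:1, 4:1, 6:1, 12:1, 16:2, 17:1, 19:1, 20:2
Max frequency = 2
Mode = 16, 20

Mode = 16, 20


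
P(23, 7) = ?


P(23,7) = 23!/16!
= 25852016738884976640000/20922789888000
= 1235591280

P(23,7) = 1235591280


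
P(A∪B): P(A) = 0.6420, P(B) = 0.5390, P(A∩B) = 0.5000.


P(A∪B) = 0.6420 + 0.5390 - 0.5000
= 1.1810 - 0.5000
= 0.6810

P(A∪B) = 0.6810


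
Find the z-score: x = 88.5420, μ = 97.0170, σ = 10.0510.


z = (88.5420 - 97.0170)/10.0510
= -8.4750/10.0510
= -0.8432

z = -0.8432


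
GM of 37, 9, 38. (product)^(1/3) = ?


Product = 37 × 9 × 38 = 12654
GM = 12654^(1/3) = 23.3029

GM = 23.3029


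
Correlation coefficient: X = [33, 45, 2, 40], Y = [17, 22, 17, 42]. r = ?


Mean X = 30.0000, Mean Y = 24.5000
SD X = 16.718253, SD Y = 10.307764
Cov = 81.250000
r = 81.250000/(16.718253*10.307764) = 0.4715

r = 0.4715


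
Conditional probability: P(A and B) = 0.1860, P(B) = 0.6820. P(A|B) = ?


P(A|B) = 0.1860/0.6820 = 0.2727

P(A|B) = 0.2727


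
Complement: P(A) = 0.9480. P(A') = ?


P(not A) = 1 - 0.9480 = 0.0520

P(not A) = 0.0520


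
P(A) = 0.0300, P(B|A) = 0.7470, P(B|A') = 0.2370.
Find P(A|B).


P(B) = P(B|A)*P(A) + P(B|A')*P(A')
= 0.7470*0.0300 + 0.2370*0.9700
= 0.022410 + 0.229890 = 0.252300
P(A|B) = 0.022410/0.252300 = 0.0888

P(A|B) = 0.0888


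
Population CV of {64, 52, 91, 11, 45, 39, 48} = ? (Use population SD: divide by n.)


Mean = 50.0000
SD = 22.5262
CV = (22.5262/50.0000)*100 = 45.0524%

CV = 45.0524%


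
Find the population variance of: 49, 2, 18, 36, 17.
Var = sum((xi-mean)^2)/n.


Mean = 24.4000
Squared deviations: 605.1600, 501.7600, 40.9600, 134.5600, 54.7600
Sum = 1337.2000
Variance = 1337.2000/5 = 267.4400

Variance = 267.4400


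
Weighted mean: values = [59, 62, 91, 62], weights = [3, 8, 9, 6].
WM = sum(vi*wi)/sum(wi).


Numerator = 59*3 + 62*8 + 91*9 + 62*6 = 1864
Denominator = 3 + 8 + 9 + 6 = 26
WM = 1864/26 = 71.6923

WM = 71.6923


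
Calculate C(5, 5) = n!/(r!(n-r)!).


C(5,5) = 5!/(5! × 0!)
= 120/(120 × 1)
= 1

C(5,5) = 1


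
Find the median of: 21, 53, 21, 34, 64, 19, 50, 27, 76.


Sorted: 19, 21, 21, 27, 34, 50, 53, 64, 76
n = 9 (odd)
Middle value = 34

Median = 34


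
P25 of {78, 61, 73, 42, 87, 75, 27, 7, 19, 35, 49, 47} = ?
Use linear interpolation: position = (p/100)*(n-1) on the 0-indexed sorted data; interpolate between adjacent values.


Sorted: 7, 19, 27, 35, 42, 47, 49, 61, 73, 75, 78, 87
n = 12
Index = 25/100 * 11 = 2.7500
Lower = data[2] = 27, Upper = data[3] = 35
P25 = 27 + 0.7500*(8) = 33.0000

P25 = 33.0000


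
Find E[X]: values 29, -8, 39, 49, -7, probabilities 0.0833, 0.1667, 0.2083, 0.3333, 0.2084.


E[X] = 29*0.0833 - 8*0.1667 + 39*0.2083 + 49*0.3333 - 7*0.2084
= 2.4157 - 1.3336 + 8.1237 + 16.3317 - 1.4588
= 24.0787

E[X] = 24.0787


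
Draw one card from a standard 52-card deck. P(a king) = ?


4 kings in 52 cards
P = 4/52 = 0.0769

P = 0.0769


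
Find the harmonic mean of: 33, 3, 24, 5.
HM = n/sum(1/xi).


Sum of reciprocals = 1/33 + 1/3 + 1/24 + 1/5 = 0.605303
HM = 4/0.605303 = 6.6083

HM = 6.6083


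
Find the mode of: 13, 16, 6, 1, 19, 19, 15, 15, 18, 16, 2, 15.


Frequencies: 1:1, 2:1, 6:1, 13:1, 15:3, 16:2, 18:1, 19:2
Max frequency = 3
Mode = 15

Mode = 15


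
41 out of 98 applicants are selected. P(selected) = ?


P = 41/98 = 0.4184

P = 0.4184


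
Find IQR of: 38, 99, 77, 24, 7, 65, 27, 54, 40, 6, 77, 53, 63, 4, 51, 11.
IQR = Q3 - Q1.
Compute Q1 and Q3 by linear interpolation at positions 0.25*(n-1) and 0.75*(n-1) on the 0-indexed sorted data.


Sorted: 4, 6, 7, 11, 24, 27, 38, 40, 51, 53, 54, 63, 65, 77, 77, 99
Q1 (25th %ile) = 20.7500
Q3 (75th %ile) = 63.5000
IQR = 63.5000 - 20.7500 = 42.7500

IQR = 42.7500


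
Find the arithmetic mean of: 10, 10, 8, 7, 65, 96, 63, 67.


Sum = 10 + 10 + 8 + 7 + 65 + 96 + 63 + 67 = 326
n = 8
Mean = 326/8 = 40.7500

Mean = 40.7500


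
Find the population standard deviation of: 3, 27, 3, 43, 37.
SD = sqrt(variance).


Mean = 22.6000
Variance = 282.2400
SD = sqrt(282.2400) = 16.8000

SD = 16.8000


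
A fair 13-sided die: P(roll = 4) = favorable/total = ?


Favorable outcomes (roll = 4): 1
Total outcomes = 13
P = 1/13 = 0.0769

P = 0.0769


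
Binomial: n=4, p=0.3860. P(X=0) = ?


C(4,0) = 1
p^0 = 1.000000
(1-p)^4 = 0.142126
P = 1 * 1.000000 * 0.142126 = 0.1421

P(X=0) = 0.1421


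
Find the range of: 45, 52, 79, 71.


Max = 79, Min = 45
Range = 79 - 45 = 34

Range = 34


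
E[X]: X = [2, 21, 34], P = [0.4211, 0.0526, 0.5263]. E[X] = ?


E[X] = 2*0.4211 + 21*0.0526 + 34*0.5263
= 0.8422 + 1.1046 + 17.8942
= 19.8410

E[X] = 19.8410


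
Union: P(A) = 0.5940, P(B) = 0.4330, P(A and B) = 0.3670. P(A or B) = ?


P(A∪B) = 0.5940 + 0.4330 - 0.3670
= 1.0270 - 0.3670
= 0.6600

P(A∪B) = 0.6600


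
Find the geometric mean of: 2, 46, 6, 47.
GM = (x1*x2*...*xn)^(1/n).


Product = 2 × 46 × 6 × 47 = 25944
GM = 25944^(1/4) = 12.6914

GM = 12.6914


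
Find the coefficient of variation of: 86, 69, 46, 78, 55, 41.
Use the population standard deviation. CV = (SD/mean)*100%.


Mean = 62.5000
SD = 16.4595
CV = (16.4595/62.5000)*100 = 26.3353%

CV = 26.3353%


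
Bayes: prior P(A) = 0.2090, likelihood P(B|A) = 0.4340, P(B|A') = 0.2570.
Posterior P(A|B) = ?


P(B) = P(B|A)*P(A) + P(B|A')*P(A')
= 0.4340*0.2090 + 0.2570*0.7910
= 0.090706 + 0.203287 = 0.293993
P(A|B) = 0.090706/0.293993 = 0.3085

P(A|B) = 0.3085


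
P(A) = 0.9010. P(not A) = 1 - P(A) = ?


P(not A) = 1 - 0.9010 = 0.0990

P(not A) = 0.0990


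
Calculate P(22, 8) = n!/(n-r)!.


P(22,8) = 22!/14!
= 1124000727777607680000/87178291200
= 12893126400

P(22,8) = 12893126400


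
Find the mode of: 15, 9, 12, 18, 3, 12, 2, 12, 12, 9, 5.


Frequencies: 2:1, 3:1, 5:1, 9:2, 12:4, 15:1, 18:1
Max frequency = 4
Mode = 12

Mode = 12
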